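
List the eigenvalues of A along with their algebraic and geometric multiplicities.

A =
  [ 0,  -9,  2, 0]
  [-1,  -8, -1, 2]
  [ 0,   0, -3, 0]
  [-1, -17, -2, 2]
λ = -3: alg = 3, geom = 1; λ = 0: alg = 1, geom = 1

Step 1 — factor the characteristic polynomial to read off the algebraic multiplicities:
  χ_A(x) = x*(x + 3)^3

Step 2 — compute geometric multiplicities via the rank-nullity identity g(λ) = n − rank(A − λI):
  rank(A − (-3)·I) = 3, so dim ker(A − (-3)·I) = n − 3 = 1
  rank(A − (0)·I) = 3, so dim ker(A − (0)·I) = n − 3 = 1

Summary:
  λ = -3: algebraic multiplicity = 3, geometric multiplicity = 1
  λ = 0: algebraic multiplicity = 1, geometric multiplicity = 1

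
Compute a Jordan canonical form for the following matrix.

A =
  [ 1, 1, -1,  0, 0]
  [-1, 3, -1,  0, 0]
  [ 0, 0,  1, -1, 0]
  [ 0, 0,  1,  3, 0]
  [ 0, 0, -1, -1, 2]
J_3(2) ⊕ J_1(2) ⊕ J_1(2)

The characteristic polynomial is
  det(x·I − A) = x^5 - 10*x^4 + 40*x^3 - 80*x^2 + 80*x - 32 = (x - 2)^5

Eigenvalues and multiplicities (the geometric multiplicity of λ is n − rank(A − λI), which equals the number of Jordan blocks for λ):
  λ = 2: algebraic multiplicity = 5, geometric multiplicity = 3

Determining the block sizes for each eigenvalue:
  λ = 2: with am = 5 and gm = 3, the partition is not yet determined (e.g. several partitions of 5 into 3 parts exist). Let N = A − (2)·I. Computing rank(N^1) = 2, rank(N^2) = 1, rank(N^3) = 0; the number of blocks of size ≥ j is rank(N^{j−1}) − rank(N^j), giving [3, 1, 1]. So we have 1 block(s) of size 3, 2 block(s) of size 1 → block sizes [3, 1, 1]

Assembling the blocks gives a Jordan form
J =
  [2, 1, 0, 0, 0]
  [0, 2, 1, 0, 0]
  [0, 0, 2, 0, 0]
  [0, 0, 0, 2, 0]
  [0, 0, 0, 0, 2]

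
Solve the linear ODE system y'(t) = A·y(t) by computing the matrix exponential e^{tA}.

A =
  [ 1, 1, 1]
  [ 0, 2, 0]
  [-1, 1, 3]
e^{tA} =
  [-t*exp(2*t) + exp(2*t), t*exp(2*t), t*exp(2*t)]
  [0, exp(2*t), 0]
  [-t*exp(2*t), t*exp(2*t), t*exp(2*t) + exp(2*t)]

Strategy: write A = P · J · P⁻¹ where J is a Jordan canonical form, so e^{tA} = P · e^{tJ} · P⁻¹, and e^{tJ} can be computed block-by-block.

A has Jordan form
J =
  [2, 1, 0]
  [0, 2, 0]
  [0, 0, 2]
(up to reordering of blocks).

Per-block formulas:
  For a 2×2 Jordan block J_2(2): exp(t · J_2(2)) = e^(2t)·(I + t·N), where N is the 2×2 nilpotent shift.
  For a 1×1 block at λ = 2: exp(t · [2]) = [e^(2t)].

After assembling e^{tJ} and conjugating by P, we get:

e^{tA} =
  [-t*exp(2*t) + exp(2*t), t*exp(2*t), t*exp(2*t)]
  [0, exp(2*t), 0]
  [-t*exp(2*t), t*exp(2*t), t*exp(2*t) + exp(2*t)]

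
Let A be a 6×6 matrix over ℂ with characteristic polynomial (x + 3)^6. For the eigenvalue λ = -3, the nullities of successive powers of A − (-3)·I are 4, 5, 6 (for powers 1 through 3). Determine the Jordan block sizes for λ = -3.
Block sizes for λ = -3: [3, 1, 1, 1]

From the dimensions of kernels of powers, the number of Jordan blocks of size at least j is d_j − d_{j−1} where d_j = dim ker(N^j) (with d_0 = 0). Computing the differences gives [4, 1, 1].
The number of blocks of size exactly k is (#blocks of size ≥ k) − (#blocks of size ≥ k + 1), so the partition is: 3 block(s) of size 1, 1 block(s) of size 3.
In nonincreasing order the block sizes are [3, 1, 1, 1].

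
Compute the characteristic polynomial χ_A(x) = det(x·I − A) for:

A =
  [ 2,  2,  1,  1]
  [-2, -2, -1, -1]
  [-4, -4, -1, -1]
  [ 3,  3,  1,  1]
x^4

Expanding det(x·I − A) (e.g. by cofactor expansion or by noting that A is similar to its Jordan form J, which has the same characteristic polynomial as A) gives
  χ_A(x) = x^4
which factors as x^4. The eigenvalues (with algebraic multiplicities) are λ = 0 with multiplicity 4.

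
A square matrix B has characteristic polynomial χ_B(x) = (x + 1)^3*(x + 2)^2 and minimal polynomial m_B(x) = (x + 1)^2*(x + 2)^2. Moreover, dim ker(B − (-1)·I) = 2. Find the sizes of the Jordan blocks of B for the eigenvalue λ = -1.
Block sizes for λ = -1: [2, 1]

Step 1 — from the characteristic polynomial, algebraic multiplicity of λ = -1 is 3. From dim ker(B − (-1)·I) = 2, there are exactly 2 Jordan blocks for λ = -1.
Step 2 — from the minimal polynomial, the factor (x + 1)^2 tells us the largest block for λ = -1 has size 2.
Step 3 — with total size 3, 2 blocks, and largest block 2, the block sizes (in nonincreasing order) are [2, 1].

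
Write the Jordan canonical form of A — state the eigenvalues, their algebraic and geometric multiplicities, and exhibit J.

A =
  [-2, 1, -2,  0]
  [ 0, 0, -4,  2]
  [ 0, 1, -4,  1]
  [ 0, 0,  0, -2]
J_2(-2) ⊕ J_2(-2)

The characteristic polynomial is
  det(x·I − A) = x^4 + 8*x^3 + 24*x^2 + 32*x + 16 = (x + 2)^4

Eigenvalues and multiplicities (the geometric multiplicity of λ is n − rank(A − λI), which equals the number of Jordan blocks for λ):
  λ = -2: algebraic multiplicity = 4, geometric multiplicity = 2

Determining the block sizes for each eigenvalue:
  λ = -2: with am = 4 and gm = 2, the partition is not yet determined (e.g. several partitions of 4 into 2 parts exist). Let N = A − (-2)·I. Computing rank(N^1) = 2, rank(N^2) = 0; the number of blocks of size ≥ j is rank(N^{j−1}) − rank(N^j), giving [2, 2]. So we have 2 block(s) of size 2 → block sizes [2, 2]

Assembling the blocks gives a Jordan form
J =
  [-2,  1,  0,  0]
  [ 0, -2,  0,  0]
  [ 0,  0, -2,  1]
  [ 0,  0,  0, -2]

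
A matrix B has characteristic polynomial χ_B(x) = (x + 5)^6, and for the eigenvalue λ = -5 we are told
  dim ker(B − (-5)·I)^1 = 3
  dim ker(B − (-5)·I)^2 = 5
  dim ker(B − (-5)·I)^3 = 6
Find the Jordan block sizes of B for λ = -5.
Block sizes for λ = -5: [3, 2, 1]

From the dimensions of kernels of powers, the number of Jordan blocks of size at least j is d_j − d_{j−1} where d_j = dim ker(N^j) (with d_0 = 0). Computing the differences gives [3, 2, 1].
The number of blocks of size exactly k is (#blocks of size ≥ k) − (#blocks of size ≥ k + 1), so the partition is: 1 block(s) of size 1, 1 block(s) of size 2, 1 block(s) of size 3.
In nonincreasing order the block sizes are [3, 2, 1].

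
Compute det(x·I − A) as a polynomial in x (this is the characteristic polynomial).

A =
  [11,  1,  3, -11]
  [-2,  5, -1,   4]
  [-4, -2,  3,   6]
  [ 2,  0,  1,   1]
x^4 - 20*x^3 + 150*x^2 - 500*x + 625

Expanding det(x·I − A) (e.g. by cofactor expansion or by noting that A is similar to its Jordan form J, which has the same characteristic polynomial as A) gives
  χ_A(x) = x^4 - 20*x^3 + 150*x^2 - 500*x + 625
which factors as (x - 5)^4. The eigenvalues (with algebraic multiplicities) are λ = 5 with multiplicity 4.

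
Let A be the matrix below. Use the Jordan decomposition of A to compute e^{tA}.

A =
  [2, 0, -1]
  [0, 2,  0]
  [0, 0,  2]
e^{tA} =
  [exp(2*t), 0, -t*exp(2*t)]
  [0, exp(2*t), 0]
  [0, 0, exp(2*t)]

Strategy: write A = P · J · P⁻¹ where J is a Jordan canonical form, so e^{tA} = P · e^{tJ} · P⁻¹, and e^{tJ} can be computed block-by-block.

A has Jordan form
J =
  [2, 1, 0]
  [0, 2, 0]
  [0, 0, 2]
(up to reordering of blocks).

Per-block formulas:
  For a 2×2 Jordan block J_2(2): exp(t · J_2(2)) = e^(2t)·(I + t·N), where N is the 2×2 nilpotent shift.
  For a 1×1 block at λ = 2: exp(t · [2]) = [e^(2t)].

After assembling e^{tJ} and conjugating by P, we get:

e^{tA} =
  [exp(2*t), 0, -t*exp(2*t)]
  [0, exp(2*t), 0]
  [0, 0, exp(2*t)]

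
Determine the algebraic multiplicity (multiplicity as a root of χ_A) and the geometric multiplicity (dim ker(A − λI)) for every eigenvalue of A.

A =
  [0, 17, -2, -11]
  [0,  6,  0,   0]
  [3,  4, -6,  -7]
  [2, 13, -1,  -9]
λ = -5: alg = 3, geom = 1; λ = 6: alg = 1, geom = 1

Step 1 — factor the characteristic polynomial to read off the algebraic multiplicities:
  χ_A(x) = (x - 6)*(x + 5)^3

Step 2 — compute geometric multiplicities via the rank-nullity identity g(λ) = n − rank(A − λI):
  rank(A − (-5)·I) = 3, so dim ker(A − (-5)·I) = n − 3 = 1
  rank(A − (6)·I) = 3, so dim ker(A − (6)·I) = n − 3 = 1

Summary:
  λ = -5: algebraic multiplicity = 3, geometric multiplicity = 1
  λ = 6: algebraic multiplicity = 1, geometric multiplicity = 1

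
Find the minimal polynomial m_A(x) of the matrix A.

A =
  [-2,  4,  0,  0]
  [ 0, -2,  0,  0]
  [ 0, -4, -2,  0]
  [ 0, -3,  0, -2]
x^2 + 4*x + 4

The characteristic polynomial is χ_A(x) = (x + 2)^4, so the eigenvalues are known. The minimal polynomial is
  m_A(x) = Π_λ (x − λ)^{k_λ}
where k_λ is the size of the *largest* Jordan block for λ (equivalently, the smallest k with (A − λI)^k v = 0 for every generalised eigenvector v of λ).

  λ = -2: largest Jordan block has size 2, contributing (x + 2)^2

So m_A(x) = (x + 2)^2 = x^2 + 4*x + 4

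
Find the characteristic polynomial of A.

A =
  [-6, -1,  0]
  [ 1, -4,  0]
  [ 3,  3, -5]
x^3 + 15*x^2 + 75*x + 125

Expanding det(x·I − A) (e.g. by cofactor expansion or by noting that A is similar to its Jordan form J, which has the same characteristic polynomial as A) gives
  χ_A(x) = x^3 + 15*x^2 + 75*x + 125
which factors as (x + 5)^3. The eigenvalues (with algebraic multiplicities) are λ = -5 with multiplicity 3.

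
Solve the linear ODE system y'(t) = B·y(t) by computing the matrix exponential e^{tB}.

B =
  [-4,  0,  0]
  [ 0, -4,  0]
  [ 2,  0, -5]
e^{tB} =
  [exp(-4*t), 0, 0]
  [0, exp(-4*t), 0]
  [2*exp(-4*t) - 2*exp(-5*t), 0, exp(-5*t)]

Strategy: write B = P · J · P⁻¹ where J is a Jordan canonical form, so e^{tB} = P · e^{tJ} · P⁻¹, and e^{tJ} can be computed block-by-block.

B has Jordan form
J =
  [-5,  0,  0]
  [ 0, -4,  0]
  [ 0,  0, -4]
(up to reordering of blocks).

Per-block formulas:
  For a 1×1 block at λ = -4: exp(t · [-4]) = [e^(-4t)].
  For a 1×1 block at λ = -5: exp(t · [-5]) = [e^(-5t)].

After assembling e^{tJ} and conjugating by P, we get:

e^{tB} =
  [exp(-4*t), 0, 0]
  [0, exp(-4*t), 0]
  [2*exp(-4*t) - 2*exp(-5*t), 0, exp(-5*t)]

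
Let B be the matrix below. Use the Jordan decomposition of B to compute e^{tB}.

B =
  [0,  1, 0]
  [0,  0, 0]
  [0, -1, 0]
e^{tB} =
  [1, t, 0]
  [0, 1, 0]
  [0, -t, 1]

Strategy: write B = P · J · P⁻¹ where J is a Jordan canonical form, so e^{tB} = P · e^{tJ} · P⁻¹, and e^{tJ} can be computed block-by-block.

B has Jordan form
J =
  [0, 1, 0]
  [0, 0, 0]
  [0, 0, 0]
(up to reordering of blocks).

Per-block formulas:
  For a 2×2 Jordan block J_2(0): exp(t · J_2(0)) = e^(0t)·(I + t·N), where N is the 2×2 nilpotent shift.
  For a 1×1 block at λ = 0: exp(t · [0]) = [e^(0t)].

After assembling e^{tJ} and conjugating by P, we get:

e^{tB} =
  [1, t, 0]
  [0, 1, 0]
  [0, -t, 1]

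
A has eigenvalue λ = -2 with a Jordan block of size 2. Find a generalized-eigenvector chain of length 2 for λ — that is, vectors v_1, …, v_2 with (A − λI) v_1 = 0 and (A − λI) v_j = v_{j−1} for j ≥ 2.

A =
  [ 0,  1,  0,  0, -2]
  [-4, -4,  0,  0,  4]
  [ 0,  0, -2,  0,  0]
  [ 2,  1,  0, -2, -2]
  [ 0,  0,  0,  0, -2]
A Jordan chain for λ = -2 of length 2:
v_1 = (2, -4, 0, 2, 0)ᵀ
v_2 = (1, 0, 0, 0, 0)ᵀ

Let N = A − (-2)·I. We want v_2 with N^2 v_2 = 0 but N^1 v_2 ≠ 0; then v_{j-1} := N · v_j for j = 2, …, 2.

Pick v_2 = (1, 0, 0, 0, 0)ᵀ.
Then v_1 = N · v_2 = (2, -4, 0, 2, 0)ᵀ.

Sanity check: (A − (-2)·I) v_1 = (0, 0, 0, 0, 0)ᵀ = 0. ✓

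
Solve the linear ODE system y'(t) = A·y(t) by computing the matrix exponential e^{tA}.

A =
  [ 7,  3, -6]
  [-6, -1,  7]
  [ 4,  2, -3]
e^{tA} =
  [-3*t^2*exp(t) + 6*t*exp(t) + exp(t), 3*t*exp(t), 9*t^2*exp(t)/2 - 6*t*exp(t)]
  [2*t^2*exp(t) - 6*t*exp(t), -2*t*exp(t) + exp(t), -3*t^2*exp(t) + 7*t*exp(t)]
  [-2*t^2*exp(t) + 4*t*exp(t), 2*t*exp(t), 3*t^2*exp(t) - 4*t*exp(t) + exp(t)]

Strategy: write A = P · J · P⁻¹ where J is a Jordan canonical form, so e^{tA} = P · e^{tJ} · P⁻¹, and e^{tJ} can be computed block-by-block.

A has Jordan form
J =
  [1, 1, 0]
  [0, 1, 1]
  [0, 0, 1]
(up to reordering of blocks).

Per-block formulas:
  For a 3×3 Jordan block J_3(1): exp(t · J_3(1)) = e^(1t)·(I + t·N + (t^2/2)·N^2), where N is the 3×3 nilpotent shift.

After assembling e^{tJ} and conjugating by P, we get:

e^{tA} =
  [-3*t^2*exp(t) + 6*t*exp(t) + exp(t), 3*t*exp(t), 9*t^2*exp(t)/2 - 6*t*exp(t)]
  [2*t^2*exp(t) - 6*t*exp(t), -2*t*exp(t) + exp(t), -3*t^2*exp(t) + 7*t*exp(t)]
  [-2*t^2*exp(t) + 4*t*exp(t), 2*t*exp(t), 3*t^2*exp(t) - 4*t*exp(t) + exp(t)]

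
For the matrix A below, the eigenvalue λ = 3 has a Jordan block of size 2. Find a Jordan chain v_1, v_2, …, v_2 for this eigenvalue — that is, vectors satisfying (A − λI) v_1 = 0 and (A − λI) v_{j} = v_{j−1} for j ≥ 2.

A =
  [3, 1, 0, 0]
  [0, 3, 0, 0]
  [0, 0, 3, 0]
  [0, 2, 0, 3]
A Jordan chain for λ = 3 of length 2:
v_1 = (1, 0, 0, 2)ᵀ
v_2 = (0, 1, 0, 0)ᵀ

Let N = A − (3)·I. We want v_2 with N^2 v_2 = 0 but N^1 v_2 ≠ 0; then v_{j-1} := N · v_j for j = 2, …, 2.

Pick v_2 = (0, 1, 0, 0)ᵀ.
Then v_1 = N · v_2 = (1, 0, 0, 2)ᵀ.

Sanity check: (A − (3)·I) v_1 = (0, 0, 0, 0)ᵀ = 0. ✓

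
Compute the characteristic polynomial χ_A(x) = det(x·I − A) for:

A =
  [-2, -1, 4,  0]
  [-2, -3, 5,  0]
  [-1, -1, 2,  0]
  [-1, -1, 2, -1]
x^4 + 4*x^3 + 6*x^2 + 4*x + 1

Expanding det(x·I − A) (e.g. by cofactor expansion or by noting that A is similar to its Jordan form J, which has the same characteristic polynomial as A) gives
  χ_A(x) = x^4 + 4*x^3 + 6*x^2 + 4*x + 1
which factors as (x + 1)^4. The eigenvalues (with algebraic multiplicities) are λ = -1 with multiplicity 4.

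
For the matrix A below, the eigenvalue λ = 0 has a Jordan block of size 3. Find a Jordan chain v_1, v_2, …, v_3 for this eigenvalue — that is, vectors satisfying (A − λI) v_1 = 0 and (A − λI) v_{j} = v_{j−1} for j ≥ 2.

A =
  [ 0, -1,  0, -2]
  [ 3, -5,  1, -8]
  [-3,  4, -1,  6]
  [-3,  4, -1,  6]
A Jordan chain for λ = 0 of length 3:
v_1 = (3, 6, -3, -3)ᵀ
v_2 = (0, 3, -3, -3)ᵀ
v_3 = (1, 0, 0, 0)ᵀ

Let N = A − (0)·I. We want v_3 with N^3 v_3 = 0 but N^2 v_3 ≠ 0; then v_{j-1} := N · v_j for j = 3, …, 2.

Pick v_3 = (1, 0, 0, 0)ᵀ.
Then v_2 = N · v_3 = (0, 3, -3, -3)ᵀ.
Then v_1 = N · v_2 = (3, 6, -3, -3)ᵀ.

Sanity check: (A − (0)·I) v_1 = (0, 0, 0, 0)ᵀ = 0. ✓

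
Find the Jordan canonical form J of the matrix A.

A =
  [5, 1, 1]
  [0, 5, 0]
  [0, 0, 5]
J_2(5) ⊕ J_1(5)

The characteristic polynomial is
  det(x·I − A) = x^3 - 15*x^2 + 75*x - 125 = (x - 5)^3

Eigenvalues and multiplicities (the geometric multiplicity of λ is n − rank(A − λI), which equals the number of Jordan blocks for λ):
  λ = 5: algebraic multiplicity = 3, geometric multiplicity = 2

Determining the block sizes for each eigenvalue:
  λ = 5: 2 blocks summing to 3 forces exactly one block of size 2 and the rest size 1 → block sizes [2, 1]

Assembling the blocks gives a Jordan form
J =
  [5, 1, 0]
  [0, 5, 0]
  [0, 0, 5]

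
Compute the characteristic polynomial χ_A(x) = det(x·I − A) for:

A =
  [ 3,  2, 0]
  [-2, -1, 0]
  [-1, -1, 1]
x^3 - 3*x^2 + 3*x - 1

Expanding det(x·I − A) (e.g. by cofactor expansion or by noting that A is similar to its Jordan form J, which has the same characteristic polynomial as A) gives
  χ_A(x) = x^3 - 3*x^2 + 3*x - 1
which factors as (x - 1)^3. The eigenvalues (with algebraic multiplicities) are λ = 1 with multiplicity 3.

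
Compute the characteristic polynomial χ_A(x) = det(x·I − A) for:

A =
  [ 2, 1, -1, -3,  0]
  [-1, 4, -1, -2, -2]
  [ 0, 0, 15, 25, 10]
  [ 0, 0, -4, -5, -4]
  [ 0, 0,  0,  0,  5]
x^5 - 21*x^4 + 174*x^3 - 710*x^2 + 1425*x - 1125

Expanding det(x·I − A) (e.g. by cofactor expansion or by noting that A is similar to its Jordan form J, which has the same characteristic polynomial as A) gives
  χ_A(x) = x^5 - 21*x^4 + 174*x^3 - 710*x^2 + 1425*x - 1125
which factors as (x - 5)^3*(x - 3)^2. The eigenvalues (with algebraic multiplicities) are λ = 3 with multiplicity 2, λ = 5 with multiplicity 3.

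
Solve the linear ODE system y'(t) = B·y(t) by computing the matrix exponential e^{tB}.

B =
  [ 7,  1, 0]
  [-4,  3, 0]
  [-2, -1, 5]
e^{tB} =
  [2*t*exp(5*t) + exp(5*t), t*exp(5*t), 0]
  [-4*t*exp(5*t), -2*t*exp(5*t) + exp(5*t), 0]
  [-2*t*exp(5*t), -t*exp(5*t), exp(5*t)]

Strategy: write B = P · J · P⁻¹ where J is a Jordan canonical form, so e^{tB} = P · e^{tJ} · P⁻¹, and e^{tJ} can be computed block-by-block.

B has Jordan form
J =
  [5, 1, 0]
  [0, 5, 0]
  [0, 0, 5]
(up to reordering of blocks).

Per-block formulas:
  For a 2×2 Jordan block J_2(5): exp(t · J_2(5)) = e^(5t)·(I + t·N), where N is the 2×2 nilpotent shift.
  For a 1×1 block at λ = 5: exp(t · [5]) = [e^(5t)].

After assembling e^{tJ} and conjugating by P, we get:

e^{tB} =
  [2*t*exp(5*t) + exp(5*t), t*exp(5*t), 0]
  [-4*t*exp(5*t), -2*t*exp(5*t) + exp(5*t), 0]
  [-2*t*exp(5*t), -t*exp(5*t), exp(5*t)]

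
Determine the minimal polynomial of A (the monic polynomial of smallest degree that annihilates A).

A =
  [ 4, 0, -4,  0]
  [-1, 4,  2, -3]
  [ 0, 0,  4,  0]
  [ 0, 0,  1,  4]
x^3 - 12*x^2 + 48*x - 64

The characteristic polynomial is χ_A(x) = (x - 4)^4, so the eigenvalues are known. The minimal polynomial is
  m_A(x) = Π_λ (x − λ)^{k_λ}
where k_λ is the size of the *largest* Jordan block for λ (equivalently, the smallest k with (A − λI)^k v = 0 for every generalised eigenvector v of λ).

  λ = 4: largest Jordan block has size 3, contributing (x − 4)^3

So m_A(x) = (x - 4)^3 = x^3 - 12*x^2 + 48*x - 64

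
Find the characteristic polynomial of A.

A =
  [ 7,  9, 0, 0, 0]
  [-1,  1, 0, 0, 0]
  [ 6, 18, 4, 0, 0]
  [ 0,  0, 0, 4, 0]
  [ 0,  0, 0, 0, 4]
x^5 - 20*x^4 + 160*x^3 - 640*x^2 + 1280*x - 1024

Expanding det(x·I − A) (e.g. by cofactor expansion or by noting that A is similar to its Jordan form J, which has the same characteristic polynomial as A) gives
  χ_A(x) = x^5 - 20*x^4 + 160*x^3 - 640*x^2 + 1280*x - 1024
which factors as (x - 4)^5. The eigenvalues (with algebraic multiplicities) are λ = 4 with multiplicity 5.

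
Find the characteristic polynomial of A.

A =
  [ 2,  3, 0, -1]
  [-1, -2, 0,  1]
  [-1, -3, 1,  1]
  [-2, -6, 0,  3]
x^4 - 4*x^3 + 6*x^2 - 4*x + 1

Expanding det(x·I − A) (e.g. by cofactor expansion or by noting that A is similar to its Jordan form J, which has the same characteristic polynomial as A) gives
  χ_A(x) = x^4 - 4*x^3 + 6*x^2 - 4*x + 1
which factors as (x - 1)^4. The eigenvalues (with algebraic multiplicities) are λ = 1 with multiplicity 4.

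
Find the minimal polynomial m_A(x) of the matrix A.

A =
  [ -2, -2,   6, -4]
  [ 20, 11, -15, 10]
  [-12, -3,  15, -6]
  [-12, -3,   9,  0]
x^2 - 12*x + 36

The characteristic polynomial is χ_A(x) = (x - 6)^4, so the eigenvalues are known. The minimal polynomial is
  m_A(x) = Π_λ (x − λ)^{k_λ}
where k_λ is the size of the *largest* Jordan block for λ (equivalently, the smallest k with (A − λI)^k v = 0 for every generalised eigenvector v of λ).

  λ = 6: largest Jordan block has size 2, contributing (x − 6)^2

So m_A(x) = (x - 6)^2 = x^2 - 12*x + 36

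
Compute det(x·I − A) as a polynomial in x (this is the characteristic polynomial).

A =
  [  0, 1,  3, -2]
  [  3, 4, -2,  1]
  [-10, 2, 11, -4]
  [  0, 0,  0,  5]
x^4 - 20*x^3 + 150*x^2 - 500*x + 625

Expanding det(x·I − A) (e.g. by cofactor expansion or by noting that A is similar to its Jordan form J, which has the same characteristic polynomial as A) gives
  χ_A(x) = x^4 - 20*x^3 + 150*x^2 - 500*x + 625
which factors as (x - 5)^4. The eigenvalues (with algebraic multiplicities) are λ = 5 with multiplicity 4.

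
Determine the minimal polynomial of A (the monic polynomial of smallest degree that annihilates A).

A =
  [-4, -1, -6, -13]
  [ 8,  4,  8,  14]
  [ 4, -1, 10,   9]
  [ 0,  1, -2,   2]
x^4 - 12*x^3 + 48*x^2 - 64*x

The characteristic polynomial is χ_A(x) = x*(x - 4)^3, so the eigenvalues are known. The minimal polynomial is
  m_A(x) = Π_λ (x − λ)^{k_λ}
where k_λ is the size of the *largest* Jordan block for λ (equivalently, the smallest k with (A − λI)^k v = 0 for every generalised eigenvector v of λ).

  λ = 0: largest Jordan block has size 1, contributing (x − 0)
  λ = 4: largest Jordan block has size 3, contributing (x − 4)^3

So m_A(x) = x*(x - 4)^3 = x^4 - 12*x^3 + 48*x^2 - 64*x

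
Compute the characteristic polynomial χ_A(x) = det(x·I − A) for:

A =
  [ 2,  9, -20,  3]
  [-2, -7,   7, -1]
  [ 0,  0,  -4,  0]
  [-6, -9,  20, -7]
x^4 + 16*x^3 + 96*x^2 + 256*x + 256

Expanding det(x·I − A) (e.g. by cofactor expansion or by noting that A is similar to its Jordan form J, which has the same characteristic polynomial as A) gives
  χ_A(x) = x^4 + 16*x^3 + 96*x^2 + 256*x + 256
which factors as (x + 4)^4. The eigenvalues (with algebraic multiplicities) are λ = -4 with multiplicity 4.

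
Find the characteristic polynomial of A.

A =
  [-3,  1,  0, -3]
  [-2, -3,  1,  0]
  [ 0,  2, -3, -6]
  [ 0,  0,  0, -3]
x^4 + 12*x^3 + 54*x^2 + 108*x + 81

Expanding det(x·I − A) (e.g. by cofactor expansion or by noting that A is similar to its Jordan form J, which has the same characteristic polynomial as A) gives
  χ_A(x) = x^4 + 12*x^3 + 54*x^2 + 108*x + 81
which factors as (x + 3)^4. The eigenvalues (with algebraic multiplicities) are λ = -3 with multiplicity 4.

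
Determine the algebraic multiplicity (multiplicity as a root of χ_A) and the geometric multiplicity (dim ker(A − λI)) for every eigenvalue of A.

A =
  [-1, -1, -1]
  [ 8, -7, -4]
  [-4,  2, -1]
λ = -3: alg = 3, geom = 2

Step 1 — factor the characteristic polynomial to read off the algebraic multiplicities:
  χ_A(x) = (x + 3)^3

Step 2 — compute geometric multiplicities via the rank-nullity identity g(λ) = n − rank(A − λI):
  rank(A − (-3)·I) = 1, so dim ker(A − (-3)·I) = n − 1 = 2

Summary:
  λ = -3: algebraic multiplicity = 3, geometric multiplicity = 2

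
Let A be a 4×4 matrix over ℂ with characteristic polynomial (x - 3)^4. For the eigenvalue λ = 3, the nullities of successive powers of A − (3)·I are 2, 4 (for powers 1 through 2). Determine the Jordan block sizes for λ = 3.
Block sizes for λ = 3: [2, 2]

From the dimensions of kernels of powers, the number of Jordan blocks of size at least j is d_j − d_{j−1} where d_j = dim ker(N^j) (with d_0 = 0). Computing the differences gives [2, 2].
The number of blocks of size exactly k is (#blocks of size ≥ k) − (#blocks of size ≥ k + 1), so the partition is: 2 block(s) of size 2.
In nonincreasing order the block sizes are [2, 2].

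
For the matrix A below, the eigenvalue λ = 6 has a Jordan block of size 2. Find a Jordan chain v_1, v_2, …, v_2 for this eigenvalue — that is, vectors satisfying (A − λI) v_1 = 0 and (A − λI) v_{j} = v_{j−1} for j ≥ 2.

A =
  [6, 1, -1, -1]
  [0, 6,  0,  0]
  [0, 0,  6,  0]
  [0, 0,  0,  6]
A Jordan chain for λ = 6 of length 2:
v_1 = (1, 0, 0, 0)ᵀ
v_2 = (0, 1, 0, 0)ᵀ

Let N = A − (6)·I. We want v_2 with N^2 v_2 = 0 but N^1 v_2 ≠ 0; then v_{j-1} := N · v_j for j = 2, …, 2.

Pick v_2 = (0, 1, 0, 0)ᵀ.
Then v_1 = N · v_2 = (1, 0, 0, 0)ᵀ.

Sanity check: (A − (6)·I) v_1 = (0, 0, 0, 0)ᵀ = 0. ✓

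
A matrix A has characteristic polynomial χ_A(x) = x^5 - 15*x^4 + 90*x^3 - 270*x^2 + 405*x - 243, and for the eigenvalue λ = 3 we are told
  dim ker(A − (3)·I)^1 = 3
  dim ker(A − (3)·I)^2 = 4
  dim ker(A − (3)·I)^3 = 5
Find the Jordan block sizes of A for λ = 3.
Block sizes for λ = 3: [3, 1, 1]

From the dimensions of kernels of powers, the number of Jordan blocks of size at least j is d_j − d_{j−1} where d_j = dim ker(N^j) (with d_0 = 0). Computing the differences gives [3, 1, 1].
The number of blocks of size exactly k is (#blocks of size ≥ k) − (#blocks of size ≥ k + 1), so the partition is: 2 block(s) of size 1, 1 block(s) of size 3.
In nonincreasing order the block sizes are [3, 1, 1].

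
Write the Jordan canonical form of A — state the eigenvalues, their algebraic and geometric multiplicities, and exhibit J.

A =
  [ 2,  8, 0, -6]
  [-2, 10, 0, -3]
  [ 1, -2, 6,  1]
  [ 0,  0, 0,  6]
J_2(6) ⊕ J_2(6)

The characteristic polynomial is
  det(x·I − A) = x^4 - 24*x^3 + 216*x^2 - 864*x + 1296 = (x - 6)^4

Eigenvalues and multiplicities (the geometric multiplicity of λ is n − rank(A − λI), which equals the number of Jordan blocks for λ):
  λ = 6: algebraic multiplicity = 4, geometric multiplicity = 2

Determining the block sizes for each eigenvalue:
  λ = 6: with am = 4 and gm = 2, the partition is not yet determined (e.g. several partitions of 4 into 2 parts exist). Let N = A − (6)·I. Computing rank(N^1) = 2, rank(N^2) = 0; the number of blocks of size ≥ j is rank(N^{j−1}) − rank(N^j), giving [2, 2]. So we have 2 block(s) of size 2 → block sizes [2, 2]

Assembling the blocks gives a Jordan form
J =
  [6, 1, 0, 0]
  [0, 6, 0, 0]
  [0, 0, 6, 1]
  [0, 0, 0, 6]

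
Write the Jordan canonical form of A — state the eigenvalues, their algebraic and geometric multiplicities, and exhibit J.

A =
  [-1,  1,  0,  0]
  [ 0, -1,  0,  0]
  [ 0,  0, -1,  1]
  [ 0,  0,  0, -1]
J_2(-1) ⊕ J_2(-1)

The characteristic polynomial is
  det(x·I − A) = x^4 + 4*x^3 + 6*x^2 + 4*x + 1 = (x + 1)^4

Eigenvalues and multiplicities (the geometric multiplicity of λ is n − rank(A − λI), which equals the number of Jordan blocks for λ):
  λ = -1: algebraic multiplicity = 4, geometric multiplicity = 2

Determining the block sizes for each eigenvalue:
  λ = -1: with am = 4 and gm = 2, the partition is not yet determined (e.g. several partitions of 4 into 2 parts exist). Let N = A − (-1)·I. Computing rank(N^1) = 2, rank(N^2) = 0; the number of blocks of size ≥ j is rank(N^{j−1}) − rank(N^j), giving [2, 2]. So we have 2 block(s) of size 2 → block sizes [2, 2]

Assembling the blocks gives a Jordan form
J =
  [-1,  1,  0,  0]
  [ 0, -1,  0,  0]
  [ 0,  0, -1,  1]
  [ 0,  0,  0, -1]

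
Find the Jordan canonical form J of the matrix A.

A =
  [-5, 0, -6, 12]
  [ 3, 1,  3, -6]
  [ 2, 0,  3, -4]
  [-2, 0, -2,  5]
J_2(1) ⊕ J_1(1) ⊕ J_1(1)

The characteristic polynomial is
  det(x·I − A) = x^4 - 4*x^3 + 6*x^2 - 4*x + 1 = (x - 1)^4

Eigenvalues and multiplicities (the geometric multiplicity of λ is n − rank(A − λI), which equals the number of Jordan blocks for λ):
  λ = 1: algebraic multiplicity = 4, geometric multiplicity = 3

Determining the block sizes for each eigenvalue:
  λ = 1: 3 blocks summing to 4 forces exactly one block of size 2 and the rest size 1 → block sizes [2, 1, 1]

Assembling the blocks gives a Jordan form
J =
  [1, 1, 0, 0]
  [0, 1, 0, 0]
  [0, 0, 1, 0]
  [0, 0, 0, 1]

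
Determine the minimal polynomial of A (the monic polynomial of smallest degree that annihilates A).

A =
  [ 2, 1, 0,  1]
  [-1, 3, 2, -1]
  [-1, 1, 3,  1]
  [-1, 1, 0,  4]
x^3 - 9*x^2 + 27*x - 27

The characteristic polynomial is χ_A(x) = (x - 3)^4, so the eigenvalues are known. The minimal polynomial is
  m_A(x) = Π_λ (x − λ)^{k_λ}
where k_λ is the size of the *largest* Jordan block for λ (equivalently, the smallest k with (A − λI)^k v = 0 for every generalised eigenvector v of λ).

  λ = 3: largest Jordan block has size 3, contributing (x − 3)^3

So m_A(x) = (x - 3)^3 = x^3 - 9*x^2 + 27*x - 27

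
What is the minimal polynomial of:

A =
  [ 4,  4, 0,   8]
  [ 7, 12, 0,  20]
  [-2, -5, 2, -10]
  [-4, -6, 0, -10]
x^3 - 6*x^2 + 12*x - 8

The characteristic polynomial is χ_A(x) = (x - 2)^4, so the eigenvalues are known. The minimal polynomial is
  m_A(x) = Π_λ (x − λ)^{k_λ}
where k_λ is the size of the *largest* Jordan block for λ (equivalently, the smallest k with (A − λI)^k v = 0 for every generalised eigenvector v of λ).

  λ = 2: largest Jordan block has size 3, contributing (x − 2)^3

So m_A(x) = (x - 2)^3 = x^3 - 6*x^2 + 12*x - 8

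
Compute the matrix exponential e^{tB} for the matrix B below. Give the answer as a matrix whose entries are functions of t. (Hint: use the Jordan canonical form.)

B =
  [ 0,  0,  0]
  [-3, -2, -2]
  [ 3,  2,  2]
e^{tB} =
  [1, 0, 0]
  [-3*t, 1 - 2*t, -2*t]
  [3*t, 2*t, 2*t + 1]

Strategy: write B = P · J · P⁻¹ where J is a Jordan canonical form, so e^{tB} = P · e^{tJ} · P⁻¹, and e^{tJ} can be computed block-by-block.

B has Jordan form
J =
  [0, 1, 0]
  [0, 0, 0]
  [0, 0, 0]
(up to reordering of blocks).

Per-block formulas:
  For a 2×2 Jordan block J_2(0): exp(t · J_2(0)) = e^(0t)·(I + t·N), where N is the 2×2 nilpotent shift.
  For a 1×1 block at λ = 0: exp(t · [0]) = [e^(0t)].

After assembling e^{tJ} and conjugating by P, we get:

e^{tB} =
  [1, 0, 0]
  [-3*t, 1 - 2*t, -2*t]
  [3*t, 2*t, 2*t + 1]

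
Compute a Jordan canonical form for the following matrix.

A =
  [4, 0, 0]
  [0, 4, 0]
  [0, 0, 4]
J_1(4) ⊕ J_1(4) ⊕ J_1(4)

The characteristic polynomial is
  det(x·I − A) = x^3 - 12*x^2 + 48*x - 64 = (x - 4)^3

Eigenvalues and multiplicities (the geometric multiplicity of λ is n − rank(A − λI), which equals the number of Jordan blocks for λ):
  λ = 4: algebraic multiplicity = 3, geometric multiplicity = 3

Determining the block sizes for each eigenvalue:
  λ = 4: gm = am = 3, so every block has size 1 → block sizes [1, 1, 1]

Assembling the blocks gives a Jordan form
J =
  [4, 0, 0]
  [0, 4, 0]
  [0, 0, 4]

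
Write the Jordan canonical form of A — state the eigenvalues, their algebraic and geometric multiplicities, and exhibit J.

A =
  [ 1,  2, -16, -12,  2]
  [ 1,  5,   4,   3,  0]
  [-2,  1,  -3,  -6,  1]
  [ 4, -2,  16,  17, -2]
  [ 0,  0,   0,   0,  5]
J_3(5) ⊕ J_1(5) ⊕ J_1(5)

The characteristic polynomial is
  det(x·I − A) = x^5 - 25*x^4 + 250*x^3 - 1250*x^2 + 3125*x - 3125 = (x - 5)^5

Eigenvalues and multiplicities (the geometric multiplicity of λ is n − rank(A − λI), which equals the number of Jordan blocks for λ):
  λ = 5: algebraic multiplicity = 5, geometric multiplicity = 3

Determining the block sizes for each eigenvalue:
  λ = 5: with am = 5 and gm = 3, the partition is not yet determined (e.g. several partitions of 5 into 3 parts exist). Let N = A − (5)·I. Computing rank(N^1) = 2, rank(N^2) = 1, rank(N^3) = 0; the number of blocks of size ≥ j is rank(N^{j−1}) − rank(N^j), giving [3, 1, 1]. So we have 1 block(s) of size 3, 2 block(s) of size 1 → block sizes [3, 1, 1]

Assembling the blocks gives a Jordan form
J =
  [5, 1, 0, 0, 0]
  [0, 5, 1, 0, 0]
  [0, 0, 5, 0, 0]
  [0, 0, 0, 5, 0]
  [0, 0, 0, 0, 5]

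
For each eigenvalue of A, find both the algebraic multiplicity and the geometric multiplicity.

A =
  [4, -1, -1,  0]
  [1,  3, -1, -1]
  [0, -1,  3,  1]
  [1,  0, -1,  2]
λ = 3: alg = 4, geom = 2

Step 1 — factor the characteristic polynomial to read off the algebraic multiplicities:
  χ_A(x) = (x - 3)^4

Step 2 — compute geometric multiplicities via the rank-nullity identity g(λ) = n − rank(A − λI):
  rank(A − (3)·I) = 2, so dim ker(A − (3)·I) = n − 2 = 2

Summary:
  λ = 3: algebraic multiplicity = 4, geometric multiplicity = 2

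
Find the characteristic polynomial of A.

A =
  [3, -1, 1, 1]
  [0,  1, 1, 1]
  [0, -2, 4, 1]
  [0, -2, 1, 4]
x^4 - 12*x^3 + 54*x^2 - 108*x + 81

Expanding det(x·I − A) (e.g. by cofactor expansion or by noting that A is similar to its Jordan form J, which has the same characteristic polynomial as A) gives
  χ_A(x) = x^4 - 12*x^3 + 54*x^2 - 108*x + 81
which factors as (x - 3)^4. The eigenvalues (with algebraic multiplicities) are λ = 3 with multiplicity 4.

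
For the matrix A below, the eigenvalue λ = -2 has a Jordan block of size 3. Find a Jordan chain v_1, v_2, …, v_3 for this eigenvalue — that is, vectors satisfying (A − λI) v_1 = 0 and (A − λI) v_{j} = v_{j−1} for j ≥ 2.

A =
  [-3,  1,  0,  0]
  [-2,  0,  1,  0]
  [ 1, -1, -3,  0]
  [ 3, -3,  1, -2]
A Jordan chain for λ = -2 of length 3:
v_1 = (-1, -1, 0, 4)ᵀ
v_2 = (-1, -2, 1, 3)ᵀ
v_3 = (1, 0, 0, 0)ᵀ

Let N = A − (-2)·I. We want v_3 with N^3 v_3 = 0 but N^2 v_3 ≠ 0; then v_{j-1} := N · v_j for j = 3, …, 2.

Pick v_3 = (1, 0, 0, 0)ᵀ.
Then v_2 = N · v_3 = (-1, -2, 1, 3)ᵀ.
Then v_1 = N · v_2 = (-1, -1, 0, 4)ᵀ.

Sanity check: (A − (-2)·I) v_1 = (0, 0, 0, 0)ᵀ = 0. ✓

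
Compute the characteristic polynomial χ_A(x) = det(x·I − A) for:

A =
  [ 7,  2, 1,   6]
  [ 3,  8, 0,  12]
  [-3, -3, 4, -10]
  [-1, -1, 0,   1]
x^4 - 20*x^3 + 150*x^2 - 500*x + 625

Expanding det(x·I − A) (e.g. by cofactor expansion or by noting that A is similar to its Jordan form J, which has the same characteristic polynomial as A) gives
  χ_A(x) = x^4 - 20*x^3 + 150*x^2 - 500*x + 625
which factors as (x - 5)^4. The eigenvalues (with algebraic multiplicities) are λ = 5 with multiplicity 4.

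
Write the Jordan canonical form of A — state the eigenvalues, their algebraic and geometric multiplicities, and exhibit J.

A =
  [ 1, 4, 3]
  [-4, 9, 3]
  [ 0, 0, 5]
J_2(5) ⊕ J_1(5)

The characteristic polynomial is
  det(x·I − A) = x^3 - 15*x^2 + 75*x - 125 = (x - 5)^3

Eigenvalues and multiplicities (the geometric multiplicity of λ is n − rank(A − λI), which equals the number of Jordan blocks for λ):
  λ = 5: algebraic multiplicity = 3, geometric multiplicity = 2

Determining the block sizes for each eigenvalue:
  λ = 5: 2 blocks summing to 3 forces exactly one block of size 2 and the rest size 1 → block sizes [2, 1]

Assembling the blocks gives a Jordan form
J =
  [5, 1, 0]
  [0, 5, 0]
  [0, 0, 5]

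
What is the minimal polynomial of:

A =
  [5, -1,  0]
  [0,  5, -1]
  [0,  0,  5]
x^3 - 15*x^2 + 75*x - 125

The characteristic polynomial is χ_A(x) = (x - 5)^3, so the eigenvalues are known. The minimal polynomial is
  m_A(x) = Π_λ (x − λ)^{k_λ}
where k_λ is the size of the *largest* Jordan block for λ (equivalently, the smallest k with (A − λI)^k v = 0 for every generalised eigenvector v of λ).

  λ = 5: largest Jordan block has size 3, contributing (x − 5)^3

So m_A(x) = (x - 5)^3 = x^3 - 15*x^2 + 75*x - 125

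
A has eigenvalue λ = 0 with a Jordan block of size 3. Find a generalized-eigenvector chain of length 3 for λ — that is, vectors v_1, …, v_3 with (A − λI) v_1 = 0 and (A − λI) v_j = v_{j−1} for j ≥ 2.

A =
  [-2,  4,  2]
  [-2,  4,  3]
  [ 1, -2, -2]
A Jordan chain for λ = 0 of length 3:
v_1 = (-2, -1, 0)ᵀ
v_2 = (-2, -2, 1)ᵀ
v_3 = (1, 0, 0)ᵀ

Let N = A − (0)·I. We want v_3 with N^3 v_3 = 0 but N^2 v_3 ≠ 0; then v_{j-1} := N · v_j for j = 3, …, 2.

Pick v_3 = (1, 0, 0)ᵀ.
Then v_2 = N · v_3 = (-2, -2, 1)ᵀ.
Then v_1 = N · v_2 = (-2, -1, 0)ᵀ.

Sanity check: (A − (0)·I) v_1 = (0, 0, 0)ᵀ = 0. ✓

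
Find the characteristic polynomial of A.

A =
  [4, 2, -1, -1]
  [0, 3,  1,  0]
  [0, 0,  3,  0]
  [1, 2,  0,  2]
x^4 - 12*x^3 + 54*x^2 - 108*x + 81

Expanding det(x·I − A) (e.g. by cofactor expansion or by noting that A is similar to its Jordan form J, which has the same characteristic polynomial as A) gives
  χ_A(x) = x^4 - 12*x^3 + 54*x^2 - 108*x + 81
which factors as (x - 3)^4. The eigenvalues (with algebraic multiplicities) are λ = 3 with multiplicity 4.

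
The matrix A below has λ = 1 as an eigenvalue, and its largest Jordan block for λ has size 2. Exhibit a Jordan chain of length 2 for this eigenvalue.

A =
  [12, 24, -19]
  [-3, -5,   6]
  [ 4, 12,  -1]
A Jordan chain for λ = 1 of length 2:
v_1 = (20, -6, 4)ᵀ
v_2 = (4, -1, 0)ᵀ

Let N = A − (1)·I. We want v_2 with N^2 v_2 = 0 but N^1 v_2 ≠ 0; then v_{j-1} := N · v_j for j = 2, …, 2.

Pick v_2 = (4, -1, 0)ᵀ.
Then v_1 = N · v_2 = (20, -6, 4)ᵀ.

Sanity check: (A − (1)·I) v_1 = (0, 0, 0)ᵀ = 0. ✓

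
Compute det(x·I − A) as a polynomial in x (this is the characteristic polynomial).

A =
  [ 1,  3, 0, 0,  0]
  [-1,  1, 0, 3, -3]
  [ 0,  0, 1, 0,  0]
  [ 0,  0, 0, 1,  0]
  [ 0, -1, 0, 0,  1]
x^5 - 5*x^4 + 10*x^3 - 10*x^2 + 5*x - 1

Expanding det(x·I − A) (e.g. by cofactor expansion or by noting that A is similar to its Jordan form J, which has the same characteristic polynomial as A) gives
  χ_A(x) = x^5 - 5*x^4 + 10*x^3 - 10*x^2 + 5*x - 1
which factors as (x - 1)^5. The eigenvalues (with algebraic multiplicities) are λ = 1 with multiplicity 5.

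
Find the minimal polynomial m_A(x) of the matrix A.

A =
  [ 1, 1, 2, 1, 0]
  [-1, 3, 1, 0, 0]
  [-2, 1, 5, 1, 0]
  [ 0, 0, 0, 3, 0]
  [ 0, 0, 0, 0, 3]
x^3 - 9*x^2 + 27*x - 27

The characteristic polynomial is χ_A(x) = (x - 3)^5, so the eigenvalues are known. The minimal polynomial is
  m_A(x) = Π_λ (x − λ)^{k_λ}
where k_λ is the size of the *largest* Jordan block for λ (equivalently, the smallest k with (A − λI)^k v = 0 for every generalised eigenvector v of λ).

  λ = 3: largest Jordan block has size 3, contributing (x − 3)^3

So m_A(x) = (x - 3)^3 = x^3 - 9*x^2 + 27*x - 27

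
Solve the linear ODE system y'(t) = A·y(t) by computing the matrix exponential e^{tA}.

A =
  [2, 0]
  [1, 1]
e^{tA} =
  [exp(2*t), 0]
  [exp(2*t) - exp(t), exp(t)]

Strategy: write A = P · J · P⁻¹ where J is a Jordan canonical form, so e^{tA} = P · e^{tJ} · P⁻¹, and e^{tJ} can be computed block-by-block.

A has Jordan form
J =
  [1, 0]
  [0, 2]
(up to reordering of blocks).

Per-block formulas:
  For a 1×1 block at λ = 1: exp(t · [1]) = [e^(1t)].
  For a 1×1 block at λ = 2: exp(t · [2]) = [e^(2t)].

After assembling e^{tJ} and conjugating by P, we get:

e^{tA} =
  [exp(2*t), 0]
  [exp(2*t) - exp(t), exp(t)]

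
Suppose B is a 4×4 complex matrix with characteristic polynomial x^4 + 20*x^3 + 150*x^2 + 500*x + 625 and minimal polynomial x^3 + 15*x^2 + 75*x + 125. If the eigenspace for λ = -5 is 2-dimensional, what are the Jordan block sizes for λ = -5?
Block sizes for λ = -5: [3, 1]

Step 1 — from the characteristic polynomial, algebraic multiplicity of λ = -5 is 4. From dim ker(B − (-5)·I) = 2, there are exactly 2 Jordan blocks for λ = -5.
Step 2 — from the minimal polynomial, the factor (x + 5)^3 tells us the largest block for λ = -5 has size 3.
Step 3 — with total size 4, 2 blocks, and largest block 3, the block sizes (in nonincreasing order) are [3, 1].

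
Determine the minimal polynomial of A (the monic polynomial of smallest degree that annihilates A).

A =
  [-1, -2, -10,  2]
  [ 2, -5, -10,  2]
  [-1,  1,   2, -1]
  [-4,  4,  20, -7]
x^2 + 5*x + 6

The characteristic polynomial is χ_A(x) = (x + 2)*(x + 3)^3, so the eigenvalues are known. The minimal polynomial is
  m_A(x) = Π_λ (x − λ)^{k_λ}
where k_λ is the size of the *largest* Jordan block for λ (equivalently, the smallest k with (A − λI)^k v = 0 for every generalised eigenvector v of λ).

  λ = -3: largest Jordan block has size 1, contributing (x + 3)
  λ = -2: largest Jordan block has size 1, contributing (x + 2)

So m_A(x) = (x + 2)*(x + 3) = x^2 + 5*x + 6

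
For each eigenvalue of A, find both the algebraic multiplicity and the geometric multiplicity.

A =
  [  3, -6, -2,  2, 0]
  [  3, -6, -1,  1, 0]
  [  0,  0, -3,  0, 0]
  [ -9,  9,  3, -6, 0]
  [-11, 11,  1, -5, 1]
λ = -3: alg = 4, geom = 3; λ = 1: alg = 1, geom = 1

Step 1 — factor the characteristic polynomial to read off the algebraic multiplicities:
  χ_A(x) = (x - 1)*(x + 3)^4

Step 2 — compute geometric multiplicities via the rank-nullity identity g(λ) = n − rank(A − λI):
  rank(A − (-3)·I) = 2, so dim ker(A − (-3)·I) = n − 2 = 3
  rank(A − (1)·I) = 4, so dim ker(A − (1)·I) = n − 4 = 1

Summary:
  λ = -3: algebraic multiplicity = 4, geometric multiplicity = 3
  λ = 1: algebraic multiplicity = 1, geometric multiplicity = 1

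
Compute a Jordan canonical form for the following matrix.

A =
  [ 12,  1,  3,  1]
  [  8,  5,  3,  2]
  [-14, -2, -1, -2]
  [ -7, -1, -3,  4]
J_3(5) ⊕ J_1(5)

The characteristic polynomial is
  det(x·I − A) = x^4 - 20*x^3 + 150*x^2 - 500*x + 625 = (x - 5)^4

Eigenvalues and multiplicities (the geometric multiplicity of λ is n − rank(A − λI), which equals the number of Jordan blocks for λ):
  λ = 5: algebraic multiplicity = 4, geometric multiplicity = 2

Determining the block sizes for each eigenvalue:
  λ = 5: with am = 4 and gm = 2, the partition is not yet determined (e.g. several partitions of 4 into 2 parts exist). Let N = A − (5)·I. Computing rank(N^1) = 2, rank(N^2) = 1, rank(N^3) = 0; the number of blocks of size ≥ j is rank(N^{j−1}) − rank(N^j), giving [2, 1, 1]. So we have 1 block(s) of size 3, 1 block(s) of size 1 → block sizes [3, 1]

Assembling the blocks gives a Jordan form
J =
  [5, 1, 0, 0]
  [0, 5, 1, 0]
  [0, 0, 5, 0]
  [0, 0, 0, 5]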